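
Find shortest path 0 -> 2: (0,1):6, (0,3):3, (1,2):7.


Dijkstra from 0:
Distances: {0: 0, 1: 6, 2: 13, 3: 3}
Shortest distance to 2 = 13, path = [0, 1, 2]


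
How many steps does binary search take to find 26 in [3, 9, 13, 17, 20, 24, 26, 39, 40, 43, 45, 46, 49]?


Search for 26:
[0,12] mid=6 arr[6]=26
Total: 1 comparisons


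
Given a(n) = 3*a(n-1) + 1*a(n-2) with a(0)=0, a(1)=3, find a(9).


Build bottom-up:
...a(7)=3567, a(8)=11781, a(9)=3*11781+1*3567=38910


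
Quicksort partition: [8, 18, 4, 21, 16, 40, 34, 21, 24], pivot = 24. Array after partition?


Elements <= 24 go left of pivot.
Result: [8, 18, 4, 21, 16, 21, 24, 40, 34], pivot at index 6


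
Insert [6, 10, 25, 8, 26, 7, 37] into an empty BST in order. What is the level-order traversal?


Root = 6; build tree by BST insertion.
Level-Order traversal: [6, 10, 8, 25, 7, 26, 37]


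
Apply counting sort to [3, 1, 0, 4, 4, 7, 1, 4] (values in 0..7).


Count array: [1, 2, 0, 1, 3, 0, 0, 1]
Reconstruct: [0, 1, 1, 3, 4, 4, 4, 7]


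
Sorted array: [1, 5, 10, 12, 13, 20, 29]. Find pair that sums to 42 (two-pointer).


Two pointers: lo=0, hi=6
Found pair: (13, 29) summing to 42


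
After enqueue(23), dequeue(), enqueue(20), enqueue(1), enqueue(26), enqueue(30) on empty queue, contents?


enqueue(23) -> [23]
dequeue() returns 23 -> []
enqueue(20) -> [20]
enqueue(1) -> [20, 1]
enqueue(26) -> [20, 1, 26]
enqueue(30) -> [20, 1, 26, 30]
Final queue (front to back): [20, 1, 26, 30]


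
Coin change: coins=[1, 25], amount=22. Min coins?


dp[0]=0; dp[i]=1+min(dp[i-c] for c in coins)
...dp[17]=17, dp[18]=18, dp[19]=19, dp[20]=20, dp[21]=21, dp[22]=22
Minimum coins for 22 = 22


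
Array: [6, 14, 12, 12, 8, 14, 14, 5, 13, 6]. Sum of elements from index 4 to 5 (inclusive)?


Prefix sums: [0, 6, 20, 32, 44, 52, 66, 80, 85, 98, 104]
Sum[4..5] = prefix[6] - prefix[4] = 66 - 44 = 22


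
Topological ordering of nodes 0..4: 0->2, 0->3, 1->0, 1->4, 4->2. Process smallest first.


Kahn's algorithm, process smallest node first
Order: [1, 0, 3, 4, 2]


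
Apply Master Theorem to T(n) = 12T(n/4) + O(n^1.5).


a=12, b=4, c=1.5. log_4(12)=1.792 > c=1.5. Case 1: O(n^log_b(a)) = O(n^1.792)
Complexity: O(n^1.792)


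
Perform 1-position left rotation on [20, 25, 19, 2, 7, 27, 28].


Left rotate by 1: [25, 19, 2, 7, 27, 28, 20]


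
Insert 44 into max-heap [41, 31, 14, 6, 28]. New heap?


Append 44: [41, 31, 14, 6, 28, 44]
Bubble up: swap idx 5(44) with idx 2(14); swap idx 2(44) with idx 0(41)
Result: [44, 31, 41, 6, 28, 14]


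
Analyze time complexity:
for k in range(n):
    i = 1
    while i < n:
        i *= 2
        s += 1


Per nesting level: O(n) * O(log n) = O(n log n)
Complexity: O(n log n)


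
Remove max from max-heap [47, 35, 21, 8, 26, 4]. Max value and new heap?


Max = 47
Replace root with last, heapify down
Resulting heap: [35, 26, 21, 8, 4]


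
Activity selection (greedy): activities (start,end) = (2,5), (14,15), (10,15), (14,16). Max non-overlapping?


Greedy: pick earliest-ending, then skip overlaps.
Selected (2 activities): [(2, 5), (14, 15)]


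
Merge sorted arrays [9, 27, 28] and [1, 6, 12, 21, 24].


Compare heads, take smaller each step.
Merged: [1, 6, 9, 12, 21, 24, 27, 28]


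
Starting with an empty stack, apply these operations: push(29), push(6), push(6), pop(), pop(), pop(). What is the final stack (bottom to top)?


push(29) -> [29]
push(6) -> [29, 6]
push(6) -> [29, 6, 6]
pop() returns 6 -> [29, 6]
pop() returns 6 -> [29]
pop() returns 29 -> []
Final stack (bottom to top): []


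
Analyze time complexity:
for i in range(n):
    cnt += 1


Per nesting level: O(n) = O(n)
Complexity: O(n)


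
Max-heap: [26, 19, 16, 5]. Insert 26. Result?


Append 26: [26, 19, 16, 5, 26]
Bubble up: swap idx 4(26) with idx 1(19)
Result: [26, 26, 16, 5, 19]


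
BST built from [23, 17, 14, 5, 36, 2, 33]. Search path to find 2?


BST root = 23
Search for 2: compare at each node
Path: [23, 17, 14, 5, 2]


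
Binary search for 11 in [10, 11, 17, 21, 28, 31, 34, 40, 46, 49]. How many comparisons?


Search for 11:
[0,9] mid=4 arr[4]=28
[0,3] mid=1 arr[1]=11
Total: 2 comparisons


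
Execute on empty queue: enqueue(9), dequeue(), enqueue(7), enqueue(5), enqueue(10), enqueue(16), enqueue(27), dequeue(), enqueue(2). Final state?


enqueue(9) -> [9]
dequeue() returns 9 -> []
enqueue(7) -> [7]
enqueue(5) -> [7, 5]
enqueue(10) -> [7, 5, 10]
enqueue(16) -> [7, 5, 10, 16]
enqueue(27) -> [7, 5, 10, 16, 27]
dequeue() returns 7 -> [5, 10, 16, 27]
enqueue(2) -> [5, 10, 16, 27, 2]
Final queue (front to back): [5, 10, 16, 27, 2]


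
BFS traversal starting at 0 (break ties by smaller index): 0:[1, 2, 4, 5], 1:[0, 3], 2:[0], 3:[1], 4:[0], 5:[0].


BFS queue: start with [0]
Visit order: [0, 1, 2, 4, 5, 3]


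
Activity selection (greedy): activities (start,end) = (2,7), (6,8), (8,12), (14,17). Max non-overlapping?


Greedy: pick earliest-ending, then skip overlaps.
Selected (3 activities): [(2, 7), (8, 12), (14, 17)]


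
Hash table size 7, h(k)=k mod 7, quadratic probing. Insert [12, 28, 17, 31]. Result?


Insertions: 12->slot 5; 28->slot 0; 17->slot 3; 31->slot 4
Table: [28, None, None, 17, 31, 12, None]


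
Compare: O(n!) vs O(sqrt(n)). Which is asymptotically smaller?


sublinear grows slower than factorial
O(sqrt(n)) is asymptotically smaller; O(n!) grows faster


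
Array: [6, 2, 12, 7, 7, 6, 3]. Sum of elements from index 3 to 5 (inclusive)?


Prefix sums: [0, 6, 8, 20, 27, 34, 40, 43]
Sum[3..5] = prefix[6] - prefix[3] = 40 - 20 = 20


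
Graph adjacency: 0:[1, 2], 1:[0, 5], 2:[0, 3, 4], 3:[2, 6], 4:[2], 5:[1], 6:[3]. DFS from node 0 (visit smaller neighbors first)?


DFS stack-based: start with [0]
Visit order: [0, 1, 5, 2, 3, 6, 4]


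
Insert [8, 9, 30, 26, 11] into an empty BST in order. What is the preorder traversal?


Root = 8; build tree by BST insertion.
Preorder traversal: [8, 9, 30, 26, 11]


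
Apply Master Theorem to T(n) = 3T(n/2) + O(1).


a=3, b=2, c=0. log_2(3)=1.585 > c=0. Case 1: O(n^log_b(a)) = O(n^1.585)
Complexity: O(n^1.585)


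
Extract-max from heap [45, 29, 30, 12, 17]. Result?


Max = 45
Replace root with last, heapify down
Resulting heap: [30, 29, 17, 12]


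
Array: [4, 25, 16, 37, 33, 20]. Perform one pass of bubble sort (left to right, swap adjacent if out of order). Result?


After one pass: [4, 16, 25, 33, 20, 37]


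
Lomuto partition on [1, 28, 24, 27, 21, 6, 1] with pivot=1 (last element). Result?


Elements <= 1 go left of pivot.
Result: [1, 1, 24, 27, 21, 6, 28], pivot at index 1


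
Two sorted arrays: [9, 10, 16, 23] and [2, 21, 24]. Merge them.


Compare heads, take smaller each step.
Merged: [2, 9, 10, 16, 21, 23, 24]


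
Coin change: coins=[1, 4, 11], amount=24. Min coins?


dp[0]=0; dp[i]=1+min(dp[i-c] for c in coins)
...dp[19]=3, dp[20]=4, dp[21]=5, dp[22]=2, dp[23]=3, dp[24]=4
Minimum coins for 24 = 4


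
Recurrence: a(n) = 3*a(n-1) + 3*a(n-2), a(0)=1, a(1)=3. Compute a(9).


Build bottom-up:
...a(7)=9315, a(8)=35316, a(9)=3*35316+3*9315=133893


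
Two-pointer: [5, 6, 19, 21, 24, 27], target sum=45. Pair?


Two pointers: lo=0, hi=5
Found pair: (21, 24) summing to 45


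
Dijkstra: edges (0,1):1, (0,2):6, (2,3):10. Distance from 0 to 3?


Dijkstra from 0:
Distances: {0: 0, 1: 1, 2: 6, 3: 16}
Shortest distance to 3 = 16, path = [0, 2, 3]


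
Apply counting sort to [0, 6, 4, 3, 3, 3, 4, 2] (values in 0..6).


Count array: [1, 0, 1, 3, 2, 0, 1]
Reconstruct: [0, 2, 3, 3, 3, 4, 4, 6]


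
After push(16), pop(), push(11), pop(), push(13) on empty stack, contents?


push(16) -> [16]
pop() returns 16 -> []
push(11) -> [11]
pop() returns 11 -> []
push(13) -> [13]
Final stack (bottom to top): [13]


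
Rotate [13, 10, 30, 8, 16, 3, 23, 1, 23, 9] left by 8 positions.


Left rotate by 8: [23, 9, 13, 10, 30, 8, 16, 3, 23, 1]


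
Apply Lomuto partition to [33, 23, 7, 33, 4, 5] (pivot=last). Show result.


Elements <= 5 go left of pivot.
Result: [4, 5, 7, 33, 33, 23], pivot at index 1


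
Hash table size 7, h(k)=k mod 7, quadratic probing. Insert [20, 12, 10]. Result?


Insertions: 20->slot 6; 12->slot 5; 10->slot 3
Table: [None, None, None, 10, None, 12, 20]


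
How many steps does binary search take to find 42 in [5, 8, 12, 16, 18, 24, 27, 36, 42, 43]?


Search for 42:
[0,9] mid=4 arr[4]=18
[5,9] mid=7 arr[7]=36
[8,9] mid=8 arr[8]=42
Total: 3 comparisons


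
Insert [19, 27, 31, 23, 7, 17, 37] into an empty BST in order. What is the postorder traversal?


Root = 19; build tree by BST insertion.
Postorder traversal: [17, 7, 23, 37, 31, 27, 19]


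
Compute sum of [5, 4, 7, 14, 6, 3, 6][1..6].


Prefix sums: [0, 5, 9, 16, 30, 36, 39, 45]
Sum[1..6] = prefix[7] - prefix[1] = 45 - 5 = 40


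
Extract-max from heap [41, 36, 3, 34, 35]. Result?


Max = 41
Replace root with last, heapify down
Resulting heap: [36, 35, 3, 34]


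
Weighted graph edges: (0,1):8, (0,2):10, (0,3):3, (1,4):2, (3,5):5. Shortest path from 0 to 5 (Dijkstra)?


Dijkstra from 0:
Distances: {0: 0, 1: 8, 2: 10, 3: 3, 4: 10, 5: 8}
Shortest distance to 5 = 8, path = [0, 3, 5]


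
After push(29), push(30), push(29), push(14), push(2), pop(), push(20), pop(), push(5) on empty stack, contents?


push(29) -> [29]
push(30) -> [29, 30]
push(29) -> [29, 30, 29]
push(14) -> [29, 30, 29, 14]
push(2) -> [29, 30, 29, 14, 2]
pop() returns 2 -> [29, 30, 29, 14]
push(20) -> [29, 30, 29, 14, 20]
pop() returns 20 -> [29, 30, 29, 14]
push(5) -> [29, 30, 29, 14, 5]
Final stack (bottom to top): [29, 30, 29, 14, 5]


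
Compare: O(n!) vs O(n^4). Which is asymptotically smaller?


quartic grows slower than factorial
O(n^4) is asymptotically smaller; O(n!) grows faster


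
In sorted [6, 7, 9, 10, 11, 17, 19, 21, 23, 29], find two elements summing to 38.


Two pointers: lo=0, hi=9
Found pair: (9, 29) summing to 38


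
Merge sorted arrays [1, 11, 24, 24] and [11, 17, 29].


Compare heads, take smaller each step.
Merged: [1, 11, 11, 17, 24, 24, 29]


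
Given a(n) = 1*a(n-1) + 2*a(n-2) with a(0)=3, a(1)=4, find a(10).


Build bottom-up:
...a(8)=598, a(9)=1194, a(10)=1*1194+2*598=2390


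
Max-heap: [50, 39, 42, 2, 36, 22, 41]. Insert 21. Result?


Append 21: [50, 39, 42, 2, 36, 22, 41, 21]
Bubble up: swap idx 7(21) with idx 3(2)
Result: [50, 39, 42, 21, 36, 22, 41, 2]


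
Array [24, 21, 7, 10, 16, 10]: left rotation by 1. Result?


Left rotate by 1: [21, 7, 10, 16, 10, 24]


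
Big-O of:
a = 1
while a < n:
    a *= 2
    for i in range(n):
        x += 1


Per nesting level: O(log n) * O(n) = O(n log n)
Complexity: O(n log n)


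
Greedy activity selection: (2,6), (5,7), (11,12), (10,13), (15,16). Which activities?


Greedy: pick earliest-ending, then skip overlaps.
Selected (3 activities): [(2, 6), (11, 12), (15, 16)]


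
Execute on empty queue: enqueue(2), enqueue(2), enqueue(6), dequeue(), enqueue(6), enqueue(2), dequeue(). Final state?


enqueue(2) -> [2]
enqueue(2) -> [2, 2]
enqueue(6) -> [2, 2, 6]
dequeue() returns 2 -> [2, 6]
enqueue(6) -> [2, 6, 6]
enqueue(2) -> [2, 6, 6, 2]
dequeue() returns 2 -> [6, 6, 2]
Final queue (front to back): [6, 6, 2]


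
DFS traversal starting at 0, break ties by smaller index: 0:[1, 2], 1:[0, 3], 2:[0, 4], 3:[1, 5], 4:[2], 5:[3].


DFS stack-based: start with [0]
Visit order: [0, 1, 3, 5, 2, 4]


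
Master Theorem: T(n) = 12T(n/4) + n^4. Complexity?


a=12, b=4, c=4. log_4(12)=1.792 < c=4. Case 3: O(n^c) = O(n^4)
Complexity: O(n^4)


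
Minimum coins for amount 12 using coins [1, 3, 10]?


dp[0]=0; dp[i]=1+min(dp[i-c] for c in coins)
...dp[7]=3, dp[8]=4, dp[9]=3, dp[10]=1, dp[11]=2, dp[12]=3
Minimum coins for 12 = 3


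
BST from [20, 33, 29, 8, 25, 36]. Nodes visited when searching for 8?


BST root = 20
Search for 8: compare at each node
Path: [20, 8]


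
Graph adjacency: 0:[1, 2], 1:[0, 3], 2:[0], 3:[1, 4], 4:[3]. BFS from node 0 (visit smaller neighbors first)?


BFS queue: start with [0]
Visit order: [0, 1, 2, 3, 4]


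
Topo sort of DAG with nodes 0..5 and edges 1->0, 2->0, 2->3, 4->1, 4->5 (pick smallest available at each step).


Kahn's algorithm, process smallest node first
Order: [2, 3, 4, 1, 0, 5]


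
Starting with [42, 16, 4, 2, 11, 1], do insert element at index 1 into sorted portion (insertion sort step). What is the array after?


After one pass: [16, 42, 4, 2, 11, 1]


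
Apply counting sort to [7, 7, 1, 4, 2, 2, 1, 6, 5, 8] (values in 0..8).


Count array: [0, 2, 2, 0, 1, 1, 1, 2, 1]
Reconstruct: [1, 1, 2, 2, 4, 5, 6, 7, 7, 8]


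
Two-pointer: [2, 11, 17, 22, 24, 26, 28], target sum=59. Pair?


Two pointers: lo=0, hi=6
No pair sums to 59


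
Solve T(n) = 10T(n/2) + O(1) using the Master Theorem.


a=10, b=2, c=0. log_2(10)=3.322 > c=0. Case 1: O(n^log_b(a)) = O(n^3.322)
Complexity: O(n^3.322)


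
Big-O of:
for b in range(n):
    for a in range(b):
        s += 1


Per nesting level: O(n) * O(n) [triangular over b] = O(n^2)
Complexity: O(n^2)


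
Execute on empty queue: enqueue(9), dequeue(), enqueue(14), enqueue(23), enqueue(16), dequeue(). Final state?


enqueue(9) -> [9]
dequeue() returns 9 -> []
enqueue(14) -> [14]
enqueue(23) -> [14, 23]
enqueue(16) -> [14, 23, 16]
dequeue() returns 14 -> [23, 16]
Final queue (front to back): [23, 16]


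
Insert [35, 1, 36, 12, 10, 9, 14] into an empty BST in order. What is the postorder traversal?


Root = 35; build tree by BST insertion.
Postorder traversal: [9, 10, 14, 12, 1, 36, 35]


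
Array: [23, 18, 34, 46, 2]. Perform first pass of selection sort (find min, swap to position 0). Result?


After one pass: [2, 18, 34, 46, 23]


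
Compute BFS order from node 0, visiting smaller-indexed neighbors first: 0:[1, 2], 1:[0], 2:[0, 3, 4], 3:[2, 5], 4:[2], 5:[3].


BFS queue: start with [0]
Visit order: [0, 1, 2, 3, 4, 5]


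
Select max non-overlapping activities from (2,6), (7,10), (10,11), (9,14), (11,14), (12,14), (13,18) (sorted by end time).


Greedy: pick earliest-ending, then skip overlaps.
Selected (4 activities): [(2, 6), (7, 10), (10, 11), (11, 14)]


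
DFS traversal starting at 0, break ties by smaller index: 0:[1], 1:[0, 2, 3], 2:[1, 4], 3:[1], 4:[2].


DFS stack-based: start with [0]
Visit order: [0, 1, 2, 4, 3]


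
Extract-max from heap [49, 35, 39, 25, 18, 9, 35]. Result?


Max = 49
Replace root with last, heapify down
Resulting heap: [39, 35, 35, 25, 18, 9]


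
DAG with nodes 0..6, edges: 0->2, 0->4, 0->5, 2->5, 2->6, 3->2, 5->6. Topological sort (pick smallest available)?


Kahn's algorithm, process smallest node first
Order: [0, 1, 3, 2, 4, 5, 6]


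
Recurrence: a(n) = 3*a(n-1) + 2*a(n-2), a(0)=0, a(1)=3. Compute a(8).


Build bottom-up:
...a(6)=1485, a(7)=5289, a(8)=3*5289+2*1485=18837


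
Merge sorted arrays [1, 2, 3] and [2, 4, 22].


Compare heads, take smaller each step.
Merged: [1, 2, 2, 3, 4, 22]


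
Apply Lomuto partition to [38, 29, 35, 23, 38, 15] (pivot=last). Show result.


Elements <= 15 go left of pivot.
Result: [15, 29, 35, 23, 38, 38], pivot at index 0


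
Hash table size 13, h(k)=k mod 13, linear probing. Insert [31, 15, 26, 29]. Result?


Insertions: 31->slot 5; 15->slot 2; 26->slot 0; 29->slot 3
Table: [26, None, 15, 29, None, 31, None, None, None, None, None, None, None]


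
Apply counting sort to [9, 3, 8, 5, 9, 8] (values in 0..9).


Count array: [0, 0, 0, 1, 0, 1, 0, 0, 2, 2]
Reconstruct: [3, 5, 8, 8, 9, 9]


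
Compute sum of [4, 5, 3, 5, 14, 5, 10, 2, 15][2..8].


Prefix sums: [0, 4, 9, 12, 17, 31, 36, 46, 48, 63]
Sum[2..8] = prefix[9] - prefix[2] = 63 - 9 = 54


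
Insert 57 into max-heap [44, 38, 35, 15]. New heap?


Append 57: [44, 38, 35, 15, 57]
Bubble up: swap idx 4(57) with idx 1(38); swap idx 1(57) with idx 0(44)
Result: [57, 44, 35, 15, 38]


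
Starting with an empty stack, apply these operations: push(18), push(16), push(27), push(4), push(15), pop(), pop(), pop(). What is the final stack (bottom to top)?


push(18) -> [18]
push(16) -> [18, 16]
push(27) -> [18, 16, 27]
push(4) -> [18, 16, 27, 4]
push(15) -> [18, 16, 27, 4, 15]
pop() returns 15 -> [18, 16, 27, 4]
pop() returns 4 -> [18, 16, 27]
pop() returns 27 -> [18, 16]
Final stack (bottom to top): [18, 16]


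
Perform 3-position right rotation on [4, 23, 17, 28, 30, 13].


Right rotate by 3: [28, 30, 13, 4, 23, 17]


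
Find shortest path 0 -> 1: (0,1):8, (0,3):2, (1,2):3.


Dijkstra from 0:
Distances: {0: 0, 1: 8, 2: 11, 3: 2}
Shortest distance to 1 = 8, path = [0, 1]


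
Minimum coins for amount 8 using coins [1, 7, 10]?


dp[0]=0; dp[i]=1+min(dp[i-c] for c in coins)
...dp[3]=3, dp[4]=4, dp[5]=5, dp[6]=6, dp[7]=1, dp[8]=2
Minimum coins for 8 = 2


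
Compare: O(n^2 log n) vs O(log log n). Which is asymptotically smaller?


double-logarithmic grows slower than n^2 log n
O(log log n) is asymptotically smaller; O(n^2 log n) grows faster


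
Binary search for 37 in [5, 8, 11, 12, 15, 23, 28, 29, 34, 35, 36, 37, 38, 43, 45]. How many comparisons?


Search for 37:
[0,14] mid=7 arr[7]=29
[8,14] mid=11 arr[11]=37
Total: 2 comparisons


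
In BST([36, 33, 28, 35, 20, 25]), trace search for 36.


BST root = 36
Search for 36: compare at each node
Path: [36]


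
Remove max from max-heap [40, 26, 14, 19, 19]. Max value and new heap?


Max = 40
Replace root with last, heapify down
Resulting heap: [26, 19, 14, 19]


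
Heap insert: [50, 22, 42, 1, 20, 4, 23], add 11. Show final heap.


Append 11: [50, 22, 42, 1, 20, 4, 23, 11]
Bubble up: swap idx 7(11) with idx 3(1)
Result: [50, 22, 42, 11, 20, 4, 23, 1]


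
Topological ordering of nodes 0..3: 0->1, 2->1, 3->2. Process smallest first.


Kahn's algorithm, process smallest node first
Order: [0, 3, 2, 1]


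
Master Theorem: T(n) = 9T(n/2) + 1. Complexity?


a=9, b=2, c=0. log_2(9)=3.170 > c=0. Case 1: O(n^log_b(a)) = O(n^3.170)
Complexity: O(n^3.170)


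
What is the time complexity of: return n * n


Analysis: constant-time operation, no loop
Complexity: O(1)


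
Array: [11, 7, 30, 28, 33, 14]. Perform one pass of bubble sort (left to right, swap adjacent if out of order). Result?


After one pass: [7, 11, 28, 30, 14, 33]


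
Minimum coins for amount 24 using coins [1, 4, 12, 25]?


dp[0]=0; dp[i]=1+min(dp[i-c] for c in coins)
...dp[19]=5, dp[20]=3, dp[21]=4, dp[22]=5, dp[23]=6, dp[24]=2
Minimum coins for 24 = 2


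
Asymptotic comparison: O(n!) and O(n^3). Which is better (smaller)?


cubic grows slower than factorial
O(n^3) is asymptotically smaller; O(n!) grows faster


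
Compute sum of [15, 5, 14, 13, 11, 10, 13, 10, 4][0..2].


Prefix sums: [0, 15, 20, 34, 47, 58, 68, 81, 91, 95]
Sum[0..2] = prefix[3] - prefix[0] = 34 - 0 = 34


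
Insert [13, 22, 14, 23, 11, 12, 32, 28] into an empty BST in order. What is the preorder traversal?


Root = 13; build tree by BST insertion.
Preorder traversal: [13, 11, 12, 22, 14, 23, 32, 28]


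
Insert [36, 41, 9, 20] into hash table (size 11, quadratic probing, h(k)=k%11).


Insertions: 36->slot 3; 41->slot 8; 9->slot 9; 20->slot 10
Table: [None, None, None, 36, None, None, None, None, 41, 9, 20]


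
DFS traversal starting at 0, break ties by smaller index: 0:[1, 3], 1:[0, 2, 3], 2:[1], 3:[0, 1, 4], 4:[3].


DFS stack-based: start with [0]
Visit order: [0, 1, 2, 3, 4]


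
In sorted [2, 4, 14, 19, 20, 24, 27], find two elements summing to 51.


Two pointers: lo=0, hi=6
Found pair: (24, 27) summing to 51


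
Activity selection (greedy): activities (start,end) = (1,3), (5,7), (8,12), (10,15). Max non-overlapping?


Greedy: pick earliest-ending, then skip overlaps.
Selected (3 activities): [(1, 3), (5, 7), (8, 12)]


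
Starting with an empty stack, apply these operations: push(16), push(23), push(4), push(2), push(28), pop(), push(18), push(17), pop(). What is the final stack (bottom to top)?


push(16) -> [16]
push(23) -> [16, 23]
push(4) -> [16, 23, 4]
push(2) -> [16, 23, 4, 2]
push(28) -> [16, 23, 4, 2, 28]
pop() returns 28 -> [16, 23, 4, 2]
push(18) -> [16, 23, 4, 2, 18]
push(17) -> [16, 23, 4, 2, 18, 17]
pop() returns 17 -> [16, 23, 4, 2, 18]
Final stack (bottom to top): [16, 23, 4, 2, 18]


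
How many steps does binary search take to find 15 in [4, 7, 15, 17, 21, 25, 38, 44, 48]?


Search for 15:
[0,8] mid=4 arr[4]=21
[0,3] mid=1 arr[1]=7
[2,3] mid=2 arr[2]=15
Total: 3 comparisons


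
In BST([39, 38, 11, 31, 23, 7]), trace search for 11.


BST root = 39
Search for 11: compare at each node
Path: [39, 38, 11]


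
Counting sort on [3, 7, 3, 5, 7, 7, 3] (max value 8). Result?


Count array: [0, 0, 0, 3, 0, 1, 0, 3, 0]
Reconstruct: [3, 3, 3, 5, 7, 7, 7]


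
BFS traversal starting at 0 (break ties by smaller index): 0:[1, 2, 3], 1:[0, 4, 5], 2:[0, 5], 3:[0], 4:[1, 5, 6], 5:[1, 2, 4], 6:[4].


BFS queue: start with [0]
Visit order: [0, 1, 2, 3, 4, 5, 6]


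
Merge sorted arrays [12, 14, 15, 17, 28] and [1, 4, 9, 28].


Compare heads, take smaller each step.
Merged: [1, 4, 9, 12, 14, 15, 17, 28, 28]


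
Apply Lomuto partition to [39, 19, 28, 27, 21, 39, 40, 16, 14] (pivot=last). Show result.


Elements <= 14 go left of pivot.
Result: [14, 19, 28, 27, 21, 39, 40, 16, 39], pivot at index 0


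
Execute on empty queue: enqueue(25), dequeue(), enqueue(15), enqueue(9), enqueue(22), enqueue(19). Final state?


enqueue(25) -> [25]
dequeue() returns 25 -> []
enqueue(15) -> [15]
enqueue(9) -> [15, 9]
enqueue(22) -> [15, 9, 22]
enqueue(19) -> [15, 9, 22, 19]
Final queue (front to back): [15, 9, 22, 19]


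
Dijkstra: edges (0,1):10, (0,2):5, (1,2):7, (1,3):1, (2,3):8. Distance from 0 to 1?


Dijkstra from 0:
Distances: {0: 0, 1: 10, 2: 5, 3: 11}
Shortest distance to 1 = 10, path = [0, 1]


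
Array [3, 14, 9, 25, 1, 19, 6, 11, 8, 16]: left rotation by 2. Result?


Left rotate by 2: [9, 25, 1, 19, 6, 11, 8, 16, 3, 14]


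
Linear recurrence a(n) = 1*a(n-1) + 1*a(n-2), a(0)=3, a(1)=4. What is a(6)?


Build bottom-up:
...a(4)=18, a(5)=29, a(6)=1*29+1*18=47


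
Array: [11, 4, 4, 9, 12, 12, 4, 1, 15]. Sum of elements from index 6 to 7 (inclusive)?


Prefix sums: [0, 11, 15, 19, 28, 40, 52, 56, 57, 72]
Sum[6..7] = prefix[8] - prefix[6] = 57 - 52 = 5


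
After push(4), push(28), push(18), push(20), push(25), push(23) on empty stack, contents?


push(4) -> [4]
push(28) -> [4, 28]
push(18) -> [4, 28, 18]
push(20) -> [4, 28, 18, 20]
push(25) -> [4, 28, 18, 20, 25]
push(23) -> [4, 28, 18, 20, 25, 23]
Final stack (bottom to top): [4, 28, 18, 20, 25, 23]


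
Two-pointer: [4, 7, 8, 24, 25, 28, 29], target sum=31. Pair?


Two pointers: lo=0, hi=6
Found pair: (7, 24) summing to 31


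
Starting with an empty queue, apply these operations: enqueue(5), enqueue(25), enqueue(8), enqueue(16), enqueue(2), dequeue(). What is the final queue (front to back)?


enqueue(5) -> [5]
enqueue(25) -> [5, 25]
enqueue(8) -> [5, 25, 8]
enqueue(16) -> [5, 25, 8, 16]
enqueue(2) -> [5, 25, 8, 16, 2]
dequeue() returns 5 -> [25, 8, 16, 2]
Final queue (front to back): [25, 8, 16, 2]


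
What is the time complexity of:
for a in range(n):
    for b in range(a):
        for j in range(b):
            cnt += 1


Per nesting level: O(n) * O(n) [triangular over a] * O(n) [triangular over b] = O(n^3)
Complexity: O(n^3)


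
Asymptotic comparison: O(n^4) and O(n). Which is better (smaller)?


linear grows slower than quartic
O(n) is asymptotically smaller; O(n^4) grows faster


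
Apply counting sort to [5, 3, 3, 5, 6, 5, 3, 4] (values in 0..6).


Count array: [0, 0, 0, 3, 1, 3, 1]
Reconstruct: [3, 3, 3, 4, 5, 5, 5, 6]


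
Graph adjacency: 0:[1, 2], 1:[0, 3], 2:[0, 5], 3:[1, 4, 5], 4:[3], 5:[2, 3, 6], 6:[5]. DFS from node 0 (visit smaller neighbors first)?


DFS stack-based: start with [0]
Visit order: [0, 1, 3, 4, 5, 2, 6]


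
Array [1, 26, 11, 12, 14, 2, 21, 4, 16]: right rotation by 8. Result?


Right rotate by 8: [26, 11, 12, 14, 2, 21, 4, 16, 1]


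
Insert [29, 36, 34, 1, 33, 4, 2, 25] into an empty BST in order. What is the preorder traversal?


Root = 29; build tree by BST insertion.
Preorder traversal: [29, 1, 4, 2, 25, 36, 34, 33]


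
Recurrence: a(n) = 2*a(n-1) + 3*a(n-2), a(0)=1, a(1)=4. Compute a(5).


Build bottom-up:
...a(3)=34, a(4)=101, a(5)=2*101+3*34=304


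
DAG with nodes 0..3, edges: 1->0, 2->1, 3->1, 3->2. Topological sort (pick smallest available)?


Kahn's algorithm, process smallest node first
Order: [3, 2, 1, 0]


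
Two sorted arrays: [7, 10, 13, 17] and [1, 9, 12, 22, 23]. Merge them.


Compare heads, take smaller each step.
Merged: [1, 7, 9, 10, 12, 13, 17, 22, 23]


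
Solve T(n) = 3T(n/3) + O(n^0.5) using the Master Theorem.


a=3, b=3, c=0.5. log_3(3)=1 > c=0.5. Case 1: O(n^log_b(a)) = O(n)
Complexity: O(n)


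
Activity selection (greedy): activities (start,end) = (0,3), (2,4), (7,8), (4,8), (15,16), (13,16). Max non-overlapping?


Greedy: pick earliest-ending, then skip overlaps.
Selected (3 activities): [(0, 3), (7, 8), (15, 16)]


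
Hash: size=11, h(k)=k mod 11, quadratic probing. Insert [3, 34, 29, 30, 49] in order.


Insertions: 3->slot 3; 34->slot 1; 29->slot 7; 30->slot 8; 49->slot 5
Table: [None, 34, None, 3, None, 49, None, 29, 30, None, None]


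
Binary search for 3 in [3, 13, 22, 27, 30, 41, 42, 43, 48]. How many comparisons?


Search for 3:
[0,8] mid=4 arr[4]=30
[0,3] mid=1 arr[1]=13
[0,0] mid=0 arr[0]=3
Total: 3 comparisons


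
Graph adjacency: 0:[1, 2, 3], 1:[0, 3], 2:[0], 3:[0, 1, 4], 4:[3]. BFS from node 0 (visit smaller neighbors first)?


BFS queue: start with [0]
Visit order: [0, 1, 2, 3, 4]


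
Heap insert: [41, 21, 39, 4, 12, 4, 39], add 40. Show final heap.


Append 40: [41, 21, 39, 4, 12, 4, 39, 40]
Bubble up: swap idx 7(40) with idx 3(4); swap idx 3(40) with idx 1(21)
Result: [41, 40, 39, 21, 12, 4, 39, 4]


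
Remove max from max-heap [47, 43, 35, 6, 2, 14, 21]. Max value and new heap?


Max = 47
Replace root with last, heapify down
Resulting heap: [43, 21, 35, 6, 2, 14]


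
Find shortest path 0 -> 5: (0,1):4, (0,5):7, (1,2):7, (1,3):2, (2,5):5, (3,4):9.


Dijkstra from 0:
Distances: {0: 0, 1: 4, 2: 11, 3: 6, 4: 15, 5: 7}
Shortest distance to 5 = 7, path = [0, 5]


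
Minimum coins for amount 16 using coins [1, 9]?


dp[0]=0; dp[i]=1+min(dp[i-c] for c in coins)
...dp[11]=3, dp[12]=4, dp[13]=5, dp[14]=6, dp[15]=7, dp[16]=8
Minimum coins for 16 = 8


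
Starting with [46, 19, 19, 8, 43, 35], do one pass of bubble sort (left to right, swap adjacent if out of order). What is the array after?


After one pass: [19, 19, 8, 43, 35, 46]


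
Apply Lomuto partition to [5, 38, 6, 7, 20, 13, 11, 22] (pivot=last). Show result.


Elements <= 22 go left of pivot.
Result: [5, 6, 7, 20, 13, 11, 22, 38], pivot at index 6


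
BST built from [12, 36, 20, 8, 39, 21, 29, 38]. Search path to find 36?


BST root = 12
Search for 36: compare at each node
Path: [12, 36]


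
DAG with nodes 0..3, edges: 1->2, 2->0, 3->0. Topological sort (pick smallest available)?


Kahn's algorithm, process smallest node first
Order: [1, 2, 3, 0]


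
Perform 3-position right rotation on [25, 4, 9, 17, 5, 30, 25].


Right rotate by 3: [5, 30, 25, 25, 4, 9, 17]


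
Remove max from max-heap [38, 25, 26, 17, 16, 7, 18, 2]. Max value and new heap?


Max = 38
Replace root with last, heapify down
Resulting heap: [26, 25, 18, 17, 16, 7, 2]


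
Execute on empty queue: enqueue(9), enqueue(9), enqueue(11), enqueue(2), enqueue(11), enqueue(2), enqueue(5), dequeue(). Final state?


enqueue(9) -> [9]
enqueue(9) -> [9, 9]
enqueue(11) -> [9, 9, 11]
enqueue(2) -> [9, 9, 11, 2]
enqueue(11) -> [9, 9, 11, 2, 11]
enqueue(2) -> [9, 9, 11, 2, 11, 2]
enqueue(5) -> [9, 9, 11, 2, 11, 2, 5]
dequeue() returns 9 -> [9, 11, 2, 11, 2, 5]
Final queue (front to back): [9, 11, 2, 11, 2, 5]


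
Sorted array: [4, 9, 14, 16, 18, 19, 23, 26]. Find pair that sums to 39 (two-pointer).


Two pointers: lo=0, hi=7
Found pair: (16, 23) summing to 39


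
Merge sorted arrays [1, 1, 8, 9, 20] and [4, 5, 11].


Compare heads, take smaller each step.
Merged: [1, 1, 4, 5, 8, 9, 11, 20]


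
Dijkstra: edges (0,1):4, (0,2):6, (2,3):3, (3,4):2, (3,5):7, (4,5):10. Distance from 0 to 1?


Dijkstra from 0:
Distances: {0: 0, 1: 4, 2: 6, 3: 9, 4: 11, 5: 16}
Shortest distance to 1 = 4, path = [0, 1]


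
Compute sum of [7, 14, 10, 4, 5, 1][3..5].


Prefix sums: [0, 7, 21, 31, 35, 40, 41]
Sum[3..5] = prefix[6] - prefix[3] = 41 - 31 = 10


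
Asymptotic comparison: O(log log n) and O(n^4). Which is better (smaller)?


double-logarithmic grows slower than quartic
O(log log n) is asymptotically smaller; O(n^4) grows faster


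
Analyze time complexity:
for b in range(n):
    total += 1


Per nesting level: O(n) = O(n)
Complexity: O(n)


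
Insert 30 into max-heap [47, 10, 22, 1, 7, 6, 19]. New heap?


Append 30: [47, 10, 22, 1, 7, 6, 19, 30]
Bubble up: swap idx 7(30) with idx 3(1); swap idx 3(30) with idx 1(10)
Result: [47, 30, 22, 10, 7, 6, 19, 1]


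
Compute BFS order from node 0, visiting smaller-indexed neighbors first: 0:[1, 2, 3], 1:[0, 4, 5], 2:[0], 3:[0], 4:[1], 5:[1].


BFS queue: start with [0]
Visit order: [0, 1, 2, 3, 4, 5]


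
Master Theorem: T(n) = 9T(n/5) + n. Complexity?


a=9, b=5, c=1. log_5(9)=1.365 > c=1. Case 1: O(n^log_b(a)) = O(n^1.365)
Complexity: O(n^1.365)


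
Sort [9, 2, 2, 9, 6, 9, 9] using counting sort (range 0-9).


Count array: [0, 0, 2, 0, 0, 0, 1, 0, 0, 4]
Reconstruct: [2, 2, 6, 9, 9, 9, 9]


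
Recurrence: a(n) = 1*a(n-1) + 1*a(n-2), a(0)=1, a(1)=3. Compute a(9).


Build bottom-up:
...a(7)=47, a(8)=76, a(9)=1*76+1*47=123


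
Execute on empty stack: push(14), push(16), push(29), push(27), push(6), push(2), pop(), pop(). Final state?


push(14) -> [14]
push(16) -> [14, 16]
push(29) -> [14, 16, 29]
push(27) -> [14, 16, 29, 27]
push(6) -> [14, 16, 29, 27, 6]
push(2) -> [14, 16, 29, 27, 6, 2]
pop() returns 2 -> [14, 16, 29, 27, 6]
pop() returns 6 -> [14, 16, 29, 27]
Final stack (bottom to top): [14, 16, 29, 27]


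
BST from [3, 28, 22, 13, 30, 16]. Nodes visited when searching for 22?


BST root = 3
Search for 22: compare at each node
Path: [3, 28, 22]


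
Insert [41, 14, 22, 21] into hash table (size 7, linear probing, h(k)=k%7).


Insertions: 41->slot 6; 14->slot 0; 22->slot 1; 21->slot 2
Table: [14, 22, 21, None, None, None, 41]


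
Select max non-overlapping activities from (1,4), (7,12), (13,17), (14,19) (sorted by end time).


Greedy: pick earliest-ending, then skip overlaps.
Selected (3 activities): [(1, 4), (7, 12), (13, 17)]


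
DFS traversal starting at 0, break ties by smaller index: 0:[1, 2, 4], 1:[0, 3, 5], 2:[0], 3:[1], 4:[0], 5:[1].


DFS stack-based: start with [0]
Visit order: [0, 1, 3, 5, 2, 4]


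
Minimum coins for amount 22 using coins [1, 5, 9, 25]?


dp[0]=0; dp[i]=1+min(dp[i-c] for c in coins)
...dp[17]=5, dp[18]=2, dp[19]=3, dp[20]=4, dp[21]=5, dp[22]=6
Minimum coins for 22 = 6


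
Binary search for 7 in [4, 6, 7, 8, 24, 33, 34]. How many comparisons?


Search for 7:
[0,6] mid=3 arr[3]=8
[0,2] mid=1 arr[1]=6
[2,2] mid=2 arr[2]=7
Total: 3 comparisons


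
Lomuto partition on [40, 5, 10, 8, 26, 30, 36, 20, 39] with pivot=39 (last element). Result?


Elements <= 39 go left of pivot.
Result: [5, 10, 8, 26, 30, 36, 20, 39, 40], pivot at index 7


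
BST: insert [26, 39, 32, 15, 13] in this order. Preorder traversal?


Root = 26; build tree by BST insertion.
Preorder traversal: [26, 15, 13, 39, 32]


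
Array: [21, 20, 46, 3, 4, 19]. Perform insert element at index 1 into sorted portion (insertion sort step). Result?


After one pass: [20, 21, 46, 3, 4, 19]


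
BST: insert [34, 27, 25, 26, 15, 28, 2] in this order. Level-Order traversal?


Root = 34; build tree by BST insertion.
Level-Order traversal: [34, 27, 25, 28, 15, 26, 2]


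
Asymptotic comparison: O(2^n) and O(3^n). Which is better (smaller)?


exponential grows slower than exponential (base 3)
O(2^n) is asymptotically smaller; O(3^n) grows faster


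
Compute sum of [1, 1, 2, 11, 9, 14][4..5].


Prefix sums: [0, 1, 2, 4, 15, 24, 38]
Sum[4..5] = prefix[6] - prefix[4] = 38 - 15 = 23


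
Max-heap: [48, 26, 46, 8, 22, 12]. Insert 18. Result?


Append 18: [48, 26, 46, 8, 22, 12, 18]
Bubble up: no swaps needed
Result: [48, 26, 46, 8, 22, 12, 18]


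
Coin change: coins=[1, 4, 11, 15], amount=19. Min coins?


dp[0]=0; dp[i]=1+min(dp[i-c] for c in coins)
...dp[14]=4, dp[15]=1, dp[16]=2, dp[17]=3, dp[18]=4, dp[19]=2
Minimum coins for 19 = 2


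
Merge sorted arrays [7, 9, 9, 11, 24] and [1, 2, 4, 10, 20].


Compare heads, take smaller each step.
Merged: [1, 2, 4, 7, 9, 9, 10, 11, 20, 24]


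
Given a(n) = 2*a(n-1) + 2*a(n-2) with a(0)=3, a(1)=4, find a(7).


Build bottom-up:
...a(5)=272, a(6)=744, a(7)=2*744+2*272=2032


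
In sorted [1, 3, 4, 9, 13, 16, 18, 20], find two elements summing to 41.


Two pointers: lo=0, hi=7
No pair sums to 41


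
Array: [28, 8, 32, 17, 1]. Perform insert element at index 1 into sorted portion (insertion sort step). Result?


After one pass: [8, 28, 32, 17, 1]


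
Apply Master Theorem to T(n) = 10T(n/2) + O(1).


a=10, b=2, c=0. log_2(10)=3.322 > c=0. Case 1: O(n^log_b(a)) = O(n^3.322)
Complexity: O(n^3.322)


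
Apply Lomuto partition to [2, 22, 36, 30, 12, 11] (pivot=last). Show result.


Elements <= 11 go left of pivot.
Result: [2, 11, 36, 30, 12, 22], pivot at index 1


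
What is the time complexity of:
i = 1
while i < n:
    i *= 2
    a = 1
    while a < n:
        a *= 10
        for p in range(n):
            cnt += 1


Per nesting level: O(log n) * O(log n) * O(n) = O(n (log n)^2)
Complexity: O(n (log n)^2)


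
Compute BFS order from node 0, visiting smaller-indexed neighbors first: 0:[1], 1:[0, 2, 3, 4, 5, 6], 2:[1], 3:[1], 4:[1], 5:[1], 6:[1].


BFS queue: start with [0]
Visit order: [0, 1, 2, 3, 4, 5, 6]


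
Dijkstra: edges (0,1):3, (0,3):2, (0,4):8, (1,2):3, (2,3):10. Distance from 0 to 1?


Dijkstra from 0:
Distances: {0: 0, 1: 3, 2: 6, 3: 2, 4: 8}
Shortest distance to 1 = 3, path = [0, 1]


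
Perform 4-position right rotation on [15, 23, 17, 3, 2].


Right rotate by 4: [23, 17, 3, 2, 15]


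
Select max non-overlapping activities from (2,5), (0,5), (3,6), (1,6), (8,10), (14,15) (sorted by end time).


Greedy: pick earliest-ending, then skip overlaps.
Selected (3 activities): [(2, 5), (8, 10), (14, 15)]


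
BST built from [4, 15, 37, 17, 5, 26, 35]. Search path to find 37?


BST root = 4
Search for 37: compare at each node
Path: [4, 15, 37]


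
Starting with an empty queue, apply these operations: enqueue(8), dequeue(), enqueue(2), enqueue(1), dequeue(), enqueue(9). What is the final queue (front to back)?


enqueue(8) -> [8]
dequeue() returns 8 -> []
enqueue(2) -> [2]
enqueue(1) -> [2, 1]
dequeue() returns 2 -> [1]
enqueue(9) -> [1, 9]
Final queue (front to back): [1, 9]


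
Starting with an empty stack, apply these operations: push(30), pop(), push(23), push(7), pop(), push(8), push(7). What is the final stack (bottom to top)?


push(30) -> [30]
pop() returns 30 -> []
push(23) -> [23]
push(7) -> [23, 7]
pop() returns 7 -> [23]
push(8) -> [23, 8]
push(7) -> [23, 8, 7]
Final stack (bottom to top): [23, 8, 7]


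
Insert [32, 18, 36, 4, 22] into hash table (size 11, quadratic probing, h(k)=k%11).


Insertions: 32->slot 10; 18->slot 7; 36->slot 3; 4->slot 4; 22->slot 0
Table: [22, None, None, 36, 4, None, None, 18, None, None, 32]


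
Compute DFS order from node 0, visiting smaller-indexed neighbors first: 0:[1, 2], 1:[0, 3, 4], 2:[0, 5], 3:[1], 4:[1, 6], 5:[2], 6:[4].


DFS stack-based: start with [0]
Visit order: [0, 1, 3, 4, 6, 2, 5]


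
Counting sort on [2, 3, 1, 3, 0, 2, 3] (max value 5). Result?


Count array: [1, 1, 2, 3, 0, 0]
Reconstruct: [0, 1, 2, 2, 3, 3, 3]


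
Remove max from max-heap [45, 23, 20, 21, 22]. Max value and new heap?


Max = 45
Replace root with last, heapify down
Resulting heap: [23, 22, 20, 21]


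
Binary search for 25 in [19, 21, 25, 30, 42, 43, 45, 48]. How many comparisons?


Search for 25:
[0,7] mid=3 arr[3]=30
[0,2] mid=1 arr[1]=21
[2,2] mid=2 arr[2]=25
Total: 3 comparisons


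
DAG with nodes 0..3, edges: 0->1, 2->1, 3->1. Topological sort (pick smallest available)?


Kahn's algorithm, process smallest node first
Order: [0, 2, 3, 1]


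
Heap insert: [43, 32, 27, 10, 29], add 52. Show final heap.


Append 52: [43, 32, 27, 10, 29, 52]
Bubble up: swap idx 5(52) with idx 2(27); swap idx 2(52) with idx 0(43)
Result: [52, 32, 43, 10, 29, 27]


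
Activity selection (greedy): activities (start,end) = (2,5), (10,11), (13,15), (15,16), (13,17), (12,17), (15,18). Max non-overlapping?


Greedy: pick earliest-ending, then skip overlaps.
Selected (4 activities): [(2, 5), (10, 11), (13, 15), (15, 16)]


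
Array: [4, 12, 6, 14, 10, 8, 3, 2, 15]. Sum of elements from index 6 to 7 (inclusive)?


Prefix sums: [0, 4, 16, 22, 36, 46, 54, 57, 59, 74]
Sum[6..7] = prefix[8] - prefix[6] = 59 - 54 = 5


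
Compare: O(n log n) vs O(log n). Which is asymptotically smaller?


logarithmic grows slower than linearithmic
O(log n) is asymptotically smaller; O(n log n) grows faster


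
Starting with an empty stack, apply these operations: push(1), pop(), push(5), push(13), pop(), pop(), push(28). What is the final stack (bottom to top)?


push(1) -> [1]
pop() returns 1 -> []
push(5) -> [5]
push(13) -> [5, 13]
pop() returns 13 -> [5]
pop() returns 5 -> []
push(28) -> [28]
Final stack (bottom to top): [28]


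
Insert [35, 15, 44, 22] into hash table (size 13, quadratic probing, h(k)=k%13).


Insertions: 35->slot 9; 15->slot 2; 44->slot 5; 22->slot 10
Table: [None, None, 15, None, None, 44, None, None, None, 35, 22, None, None]


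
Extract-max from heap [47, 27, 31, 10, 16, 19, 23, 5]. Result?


Max = 47
Replace root with last, heapify down
Resulting heap: [31, 27, 23, 10, 16, 19, 5]


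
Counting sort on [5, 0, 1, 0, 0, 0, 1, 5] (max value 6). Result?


Count array: [4, 2, 0, 0, 0, 2, 0]
Reconstruct: [0, 0, 0, 0, 1, 1, 5, 5]


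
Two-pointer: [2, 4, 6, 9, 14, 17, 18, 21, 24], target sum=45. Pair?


Two pointers: lo=0, hi=8
Found pair: (21, 24) summing to 45


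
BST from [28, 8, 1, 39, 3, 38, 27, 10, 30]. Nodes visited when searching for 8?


BST root = 28
Search for 8: compare at each node
Path: [28, 8]


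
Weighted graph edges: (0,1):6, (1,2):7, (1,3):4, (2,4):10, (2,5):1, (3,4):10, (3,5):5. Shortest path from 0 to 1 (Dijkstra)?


Dijkstra from 0:
Distances: {0: 0, 1: 6, 2: 13, 3: 10, 4: 20, 5: 14}
Shortest distance to 1 = 6, path = [0, 1]


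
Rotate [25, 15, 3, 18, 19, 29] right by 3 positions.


Right rotate by 3: [18, 19, 29, 25, 15, 3]


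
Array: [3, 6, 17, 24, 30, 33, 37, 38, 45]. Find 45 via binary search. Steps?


Search for 45:
[0,8] mid=4 arr[4]=30
[5,8] mid=6 arr[6]=37
[7,8] mid=7 arr[7]=38
[8,8] mid=8 arr[8]=45
Total: 4 comparisons


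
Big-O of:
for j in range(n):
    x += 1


Per nesting level: O(n) = O(n)
Complexity: O(n)
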